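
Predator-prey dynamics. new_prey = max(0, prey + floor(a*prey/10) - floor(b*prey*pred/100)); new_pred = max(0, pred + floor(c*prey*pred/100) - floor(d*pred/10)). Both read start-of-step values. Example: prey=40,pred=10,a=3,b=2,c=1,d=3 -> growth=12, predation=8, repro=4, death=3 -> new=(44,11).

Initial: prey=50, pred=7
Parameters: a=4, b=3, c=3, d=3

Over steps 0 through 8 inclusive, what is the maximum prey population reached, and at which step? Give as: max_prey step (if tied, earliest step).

Step 1: prey: 50+20-10=60; pred: 7+10-2=15
Step 2: prey: 60+24-27=57; pred: 15+27-4=38
Step 3: prey: 57+22-64=15; pred: 38+64-11=91
Step 4: prey: 15+6-40=0; pred: 91+40-27=104
Step 5: prey: 0+0-0=0; pred: 104+0-31=73
Step 6: prey: 0+0-0=0; pred: 73+0-21=52
Step 7: prey: 0+0-0=0; pred: 52+0-15=37
Step 8: prey: 0+0-0=0; pred: 37+0-11=26
Max prey = 60 at step 1

Answer: 60 1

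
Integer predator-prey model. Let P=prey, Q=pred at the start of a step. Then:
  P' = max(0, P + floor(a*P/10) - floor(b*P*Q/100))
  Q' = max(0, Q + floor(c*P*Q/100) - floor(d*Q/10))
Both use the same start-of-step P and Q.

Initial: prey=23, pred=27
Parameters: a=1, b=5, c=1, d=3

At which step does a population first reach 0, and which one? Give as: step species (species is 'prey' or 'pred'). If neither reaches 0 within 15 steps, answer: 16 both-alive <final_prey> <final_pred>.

Answer: 1 prey

Derivation:
Step 1: prey: 23+2-31=0; pred: 27+6-8=25
First extinction: prey at step 1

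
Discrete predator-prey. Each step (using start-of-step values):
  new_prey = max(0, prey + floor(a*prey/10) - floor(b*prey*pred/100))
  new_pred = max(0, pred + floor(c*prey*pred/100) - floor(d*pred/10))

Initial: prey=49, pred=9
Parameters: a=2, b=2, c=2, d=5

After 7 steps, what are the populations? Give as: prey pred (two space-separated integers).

Answer: 4 16

Derivation:
Step 1: prey: 49+9-8=50; pred: 9+8-4=13
Step 2: prey: 50+10-13=47; pred: 13+13-6=20
Step 3: prey: 47+9-18=38; pred: 20+18-10=28
Step 4: prey: 38+7-21=24; pred: 28+21-14=35
Step 5: prey: 24+4-16=12; pred: 35+16-17=34
Step 6: prey: 12+2-8=6; pred: 34+8-17=25
Step 7: prey: 6+1-3=4; pred: 25+3-12=16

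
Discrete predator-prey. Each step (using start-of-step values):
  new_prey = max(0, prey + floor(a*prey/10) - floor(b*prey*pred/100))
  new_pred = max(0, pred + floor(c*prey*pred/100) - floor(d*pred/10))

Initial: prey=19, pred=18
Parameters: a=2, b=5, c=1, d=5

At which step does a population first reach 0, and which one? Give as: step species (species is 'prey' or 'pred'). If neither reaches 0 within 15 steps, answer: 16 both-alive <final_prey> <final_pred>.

Step 1: prey: 19+3-17=5; pred: 18+3-9=12
Step 2: prey: 5+1-3=3; pred: 12+0-6=6
Step 3: prey: 3+0-0=3; pred: 6+0-3=3
Step 4: prey: 3+0-0=3; pred: 3+0-1=2
Step 5: prey: 3+0-0=3; pred: 2+0-1=1
Step 6: prey: 3+0-0=3; pred: 1+0-0=1
Steps 7-15: state stable at prey=3, pred=1 (no change)
No extinction within 15 steps

Answer: 16 both-alive 3 1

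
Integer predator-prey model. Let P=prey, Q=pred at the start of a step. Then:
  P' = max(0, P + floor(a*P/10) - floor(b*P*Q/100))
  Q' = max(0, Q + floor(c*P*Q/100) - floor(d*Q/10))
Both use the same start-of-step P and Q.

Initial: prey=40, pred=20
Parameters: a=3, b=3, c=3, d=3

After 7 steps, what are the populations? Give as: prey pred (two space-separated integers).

Answer: 0 13

Derivation:
Step 1: prey: 40+12-24=28; pred: 20+24-6=38
Step 2: prey: 28+8-31=5; pred: 38+31-11=58
Step 3: prey: 5+1-8=0; pred: 58+8-17=49
Step 4: prey: 0+0-0=0; pred: 49+0-14=35
Step 5: prey: 0+0-0=0; pred: 35+0-10=25
Step 6: prey: 0+0-0=0; pred: 25+0-7=18
Step 7: prey: 0+0-0=0; pred: 18+0-5=13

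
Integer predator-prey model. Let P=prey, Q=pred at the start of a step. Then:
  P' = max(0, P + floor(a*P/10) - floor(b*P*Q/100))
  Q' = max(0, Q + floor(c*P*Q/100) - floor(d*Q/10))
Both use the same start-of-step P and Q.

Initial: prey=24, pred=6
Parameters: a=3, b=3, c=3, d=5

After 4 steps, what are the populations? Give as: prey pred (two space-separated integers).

Answer: 28 19

Derivation:
Step 1: prey: 24+7-4=27; pred: 6+4-3=7
Step 2: prey: 27+8-5=30; pred: 7+5-3=9
Step 3: prey: 30+9-8=31; pred: 9+8-4=13
Step 4: prey: 31+9-12=28; pred: 13+12-6=19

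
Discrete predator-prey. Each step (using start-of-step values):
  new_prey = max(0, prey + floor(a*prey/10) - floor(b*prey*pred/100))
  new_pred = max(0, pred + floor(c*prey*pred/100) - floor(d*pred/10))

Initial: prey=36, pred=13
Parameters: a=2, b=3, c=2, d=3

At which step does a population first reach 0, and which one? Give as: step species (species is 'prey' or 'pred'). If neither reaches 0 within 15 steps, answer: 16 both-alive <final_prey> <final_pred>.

Answer: 16 both-alive 1 3

Derivation:
Step 1: prey: 36+7-14=29; pred: 13+9-3=19
Step 2: prey: 29+5-16=18; pred: 19+11-5=25
Step 3: prey: 18+3-13=8; pred: 25+9-7=27
Step 4: prey: 8+1-6=3; pred: 27+4-8=23
Step 5: prey: 3+0-2=1; pred: 23+1-6=18
Step 6: prey: 1+0-0=1; pred: 18+0-5=13
Step 7: prey: 1+0-0=1; pred: 13+0-3=10
Step 8: prey: 1+0-0=1; pred: 10+0-3=7
Step 9: prey: 1+0-0=1; pred: 7+0-2=5
Step 10: prey: 1+0-0=1; pred: 5+0-1=4
Step 11: prey: 1+0-0=1; pred: 4+0-1=3
Step 12: prey: 1+0-0=1; pred: 3+0-0=3
Steps 13-15: state stable at prey=1, pred=3 (no change)
No extinction within 15 steps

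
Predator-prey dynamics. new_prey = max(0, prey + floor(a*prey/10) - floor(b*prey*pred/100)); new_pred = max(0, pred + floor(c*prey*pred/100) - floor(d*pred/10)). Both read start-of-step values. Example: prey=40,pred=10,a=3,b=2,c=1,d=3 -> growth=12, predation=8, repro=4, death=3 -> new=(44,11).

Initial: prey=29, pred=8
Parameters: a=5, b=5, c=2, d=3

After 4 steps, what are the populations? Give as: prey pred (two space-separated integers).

Answer: 17 23

Derivation:
Step 1: prey: 29+14-11=32; pred: 8+4-2=10
Step 2: prey: 32+16-16=32; pred: 10+6-3=13
Step 3: prey: 32+16-20=28; pred: 13+8-3=18
Step 4: prey: 28+14-25=17; pred: 18+10-5=23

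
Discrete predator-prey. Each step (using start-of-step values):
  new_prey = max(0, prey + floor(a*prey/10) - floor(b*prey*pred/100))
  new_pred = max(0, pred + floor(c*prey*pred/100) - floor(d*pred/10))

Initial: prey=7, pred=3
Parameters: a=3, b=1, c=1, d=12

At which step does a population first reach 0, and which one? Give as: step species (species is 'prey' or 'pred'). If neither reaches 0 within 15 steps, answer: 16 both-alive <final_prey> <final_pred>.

Step 1: prey: 7+2-0=9; pred: 3+0-3=0
First extinction: pred at step 1

Answer: 1 pred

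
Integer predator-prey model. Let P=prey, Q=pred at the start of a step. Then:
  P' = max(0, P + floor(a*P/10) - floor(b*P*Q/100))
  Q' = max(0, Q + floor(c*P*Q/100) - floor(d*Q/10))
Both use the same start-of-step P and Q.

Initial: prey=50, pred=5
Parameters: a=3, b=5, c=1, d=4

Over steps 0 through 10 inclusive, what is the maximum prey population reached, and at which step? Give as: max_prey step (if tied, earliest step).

Step 1: prey: 50+15-12=53; pred: 5+2-2=5
Step 2: prey: 53+15-13=55; pred: 5+2-2=5
Step 3: prey: 55+16-13=58; pred: 5+2-2=5
Step 4: prey: 58+17-14=61; pred: 5+2-2=5
Step 5: prey: 61+18-15=64; pred: 5+3-2=6
Step 6: prey: 64+19-19=64; pred: 6+3-2=7
Step 7: prey: 64+19-22=61; pred: 7+4-2=9
Step 8: prey: 61+18-27=52; pred: 9+5-3=11
Step 9: prey: 52+15-28=39; pred: 11+5-4=12
Step 10: prey: 39+11-23=27; pred: 12+4-4=12
Max prey = 64 at step 5

Answer: 64 5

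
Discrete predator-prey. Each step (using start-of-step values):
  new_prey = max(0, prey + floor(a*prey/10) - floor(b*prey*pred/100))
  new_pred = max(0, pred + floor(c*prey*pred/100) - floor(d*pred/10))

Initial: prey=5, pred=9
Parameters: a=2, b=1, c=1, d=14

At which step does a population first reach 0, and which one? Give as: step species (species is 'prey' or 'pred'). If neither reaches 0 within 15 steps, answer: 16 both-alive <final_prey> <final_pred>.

Answer: 1 pred

Derivation:
Step 1: prey: 5+1-0=6; pred: 9+0-12=0
First extinction: pred at step 1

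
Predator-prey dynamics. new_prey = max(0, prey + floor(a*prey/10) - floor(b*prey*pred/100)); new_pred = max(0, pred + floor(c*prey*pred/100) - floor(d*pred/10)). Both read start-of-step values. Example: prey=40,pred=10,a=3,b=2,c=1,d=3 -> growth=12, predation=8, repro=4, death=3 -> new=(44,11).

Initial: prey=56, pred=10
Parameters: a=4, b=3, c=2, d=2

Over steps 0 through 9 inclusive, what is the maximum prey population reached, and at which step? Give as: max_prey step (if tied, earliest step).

Step 1: prey: 56+22-16=62; pred: 10+11-2=19
Step 2: prey: 62+24-35=51; pred: 19+23-3=39
Step 3: prey: 51+20-59=12; pred: 39+39-7=71
Step 4: prey: 12+4-25=0; pred: 71+17-14=74
Step 5: prey: 0+0-0=0; pred: 74+0-14=60
Step 6: prey: 0+0-0=0; pred: 60+0-12=48
Step 7: prey: 0+0-0=0; pred: 48+0-9=39
Step 8: prey: 0+0-0=0; pred: 39+0-7=32
Step 9: prey: 0+0-0=0; pred: 32+0-6=26
Max prey = 62 at step 1

Answer: 62 1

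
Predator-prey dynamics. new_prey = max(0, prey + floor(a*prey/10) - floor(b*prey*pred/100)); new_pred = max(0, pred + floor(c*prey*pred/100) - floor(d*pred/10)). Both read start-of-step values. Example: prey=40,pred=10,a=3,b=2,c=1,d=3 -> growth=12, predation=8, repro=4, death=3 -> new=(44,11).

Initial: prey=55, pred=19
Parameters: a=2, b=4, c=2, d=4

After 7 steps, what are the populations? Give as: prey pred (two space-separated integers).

Step 1: prey: 55+11-41=25; pred: 19+20-7=32
Step 2: prey: 25+5-32=0; pred: 32+16-12=36
Step 3: prey: 0+0-0=0; pred: 36+0-14=22
Step 4: prey: 0+0-0=0; pred: 22+0-8=14
Step 5: prey: 0+0-0=0; pred: 14+0-5=9
Step 6: prey: 0+0-0=0; pred: 9+0-3=6
Step 7: prey: 0+0-0=0; pred: 6+0-2=4

Answer: 0 4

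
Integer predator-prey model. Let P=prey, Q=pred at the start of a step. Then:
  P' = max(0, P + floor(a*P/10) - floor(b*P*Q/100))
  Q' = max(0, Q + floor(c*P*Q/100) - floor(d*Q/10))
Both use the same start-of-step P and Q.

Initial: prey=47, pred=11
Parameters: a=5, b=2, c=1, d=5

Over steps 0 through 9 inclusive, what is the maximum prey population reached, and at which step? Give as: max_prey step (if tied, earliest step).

Answer: 123 5

Derivation:
Step 1: prey: 47+23-10=60; pred: 11+5-5=11
Step 2: prey: 60+30-13=77; pred: 11+6-5=12
Step 3: prey: 77+38-18=97; pred: 12+9-6=15
Step 4: prey: 97+48-29=116; pred: 15+14-7=22
Step 5: prey: 116+58-51=123; pred: 22+25-11=36
Step 6: prey: 123+61-88=96; pred: 36+44-18=62
Step 7: prey: 96+48-119=25; pred: 62+59-31=90
Step 8: prey: 25+12-45=0; pred: 90+22-45=67
Step 9: prey: 0+0-0=0; pred: 67+0-33=34
Max prey = 123 at step 5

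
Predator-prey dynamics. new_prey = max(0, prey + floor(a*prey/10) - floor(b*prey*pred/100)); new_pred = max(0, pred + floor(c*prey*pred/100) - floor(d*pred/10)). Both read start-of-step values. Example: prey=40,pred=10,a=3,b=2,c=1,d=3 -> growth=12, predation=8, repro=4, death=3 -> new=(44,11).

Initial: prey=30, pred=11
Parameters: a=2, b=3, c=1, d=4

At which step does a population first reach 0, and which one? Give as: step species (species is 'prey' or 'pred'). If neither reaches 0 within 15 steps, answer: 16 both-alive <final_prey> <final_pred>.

Answer: 16 both-alive 79 4

Derivation:
Step 1: prey: 30+6-9=27; pred: 11+3-4=10
Step 2: prey: 27+5-8=24; pred: 10+2-4=8
Step 3: prey: 24+4-5=23; pred: 8+1-3=6
Step 4: prey: 23+4-4=23; pred: 6+1-2=5
Step 5: prey: 23+4-3=24; pred: 5+1-2=4
Step 6: prey: 24+4-2=26; pred: 4+0-1=3
Step 7: prey: 26+5-2=29; pred: 3+0-1=2
Step 8: prey: 29+5-1=33; pred: 2+0-0=2
Step 9: prey: 33+6-1=38; pred: 2+0-0=2
Step 10: prey: 38+7-2=43; pred: 2+0-0=2
Step 11: prey: 43+8-2=49; pred: 2+0-0=2
Step 12: prey: 49+9-2=56; pred: 2+0-0=2
Step 13: prey: 56+11-3=64; pred: 2+1-0=3
Step 14: prey: 64+12-5=71; pred: 3+1-1=3
Step 15: prey: 71+14-6=79; pred: 3+2-1=4
No extinction within 15 steps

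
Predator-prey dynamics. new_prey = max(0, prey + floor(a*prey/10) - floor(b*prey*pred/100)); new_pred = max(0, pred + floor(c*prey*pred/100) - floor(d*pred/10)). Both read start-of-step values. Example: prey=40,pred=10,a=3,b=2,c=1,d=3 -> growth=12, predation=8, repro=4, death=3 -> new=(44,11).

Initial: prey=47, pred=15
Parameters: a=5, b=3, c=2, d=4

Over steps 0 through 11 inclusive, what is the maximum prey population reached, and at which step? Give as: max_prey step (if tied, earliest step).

Answer: 49 1

Derivation:
Step 1: prey: 47+23-21=49; pred: 15+14-6=23
Step 2: prey: 49+24-33=40; pred: 23+22-9=36
Step 3: prey: 40+20-43=17; pred: 36+28-14=50
Step 4: prey: 17+8-25=0; pred: 50+17-20=47
Step 5: prey: 0+0-0=0; pred: 47+0-18=29
Step 6: prey: 0+0-0=0; pred: 29+0-11=18
Step 7: prey: 0+0-0=0; pred: 18+0-7=11
Step 8: prey: 0+0-0=0; pred: 11+0-4=7
Step 9: prey: 0+0-0=0; pred: 7+0-2=5
Step 10: prey: 0+0-0=0; pred: 5+0-2=3
Step 11: prey: 0+0-0=0; pred: 3+0-1=2
Max prey = 49 at step 1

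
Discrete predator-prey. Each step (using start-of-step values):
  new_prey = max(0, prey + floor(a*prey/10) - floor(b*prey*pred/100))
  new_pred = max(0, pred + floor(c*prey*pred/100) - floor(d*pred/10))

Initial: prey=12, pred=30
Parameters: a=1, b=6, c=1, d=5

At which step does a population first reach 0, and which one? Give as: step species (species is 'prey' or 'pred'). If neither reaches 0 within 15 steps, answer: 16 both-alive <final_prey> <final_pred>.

Answer: 1 prey

Derivation:
Step 1: prey: 12+1-21=0; pred: 30+3-15=18
First extinction: prey at step 1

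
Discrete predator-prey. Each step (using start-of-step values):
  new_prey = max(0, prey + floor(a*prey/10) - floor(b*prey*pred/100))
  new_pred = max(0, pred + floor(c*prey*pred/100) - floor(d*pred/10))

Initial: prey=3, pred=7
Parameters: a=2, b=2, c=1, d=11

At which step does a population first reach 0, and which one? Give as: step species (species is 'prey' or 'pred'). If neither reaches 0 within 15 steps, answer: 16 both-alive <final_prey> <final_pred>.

Step 1: prey: 3+0-0=3; pred: 7+0-7=0
First extinction: pred at step 1

Answer: 1 pred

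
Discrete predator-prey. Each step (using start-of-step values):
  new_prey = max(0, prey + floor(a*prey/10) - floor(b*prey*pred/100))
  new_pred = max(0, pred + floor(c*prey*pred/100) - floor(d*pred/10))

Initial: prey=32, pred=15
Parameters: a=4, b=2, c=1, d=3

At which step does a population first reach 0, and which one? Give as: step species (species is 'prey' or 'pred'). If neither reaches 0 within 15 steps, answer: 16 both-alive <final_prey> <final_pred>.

Answer: 16 both-alive 17 14

Derivation:
Step 1: prey: 32+12-9=35; pred: 15+4-4=15
Step 2: prey: 35+14-10=39; pred: 15+5-4=16
Step 3: prey: 39+15-12=42; pred: 16+6-4=18
Step 4: prey: 42+16-15=43; pred: 18+7-5=20
Step 5: prey: 43+17-17=43; pred: 20+8-6=22
Step 6: prey: 43+17-18=42; pred: 22+9-6=25
Step 7: prey: 42+16-21=37; pred: 25+10-7=28
Step 8: prey: 37+14-20=31; pred: 28+10-8=30
Step 9: prey: 31+12-18=25; pred: 30+9-9=30
Step 10: prey: 25+10-15=20; pred: 30+7-9=28
Step 11: prey: 20+8-11=17; pred: 28+5-8=25
Step 12: prey: 17+6-8=15; pred: 25+4-7=22
Step 13: prey: 15+6-6=15; pred: 22+3-6=19
Step 14: prey: 15+6-5=16; pred: 19+2-5=16
Step 15: prey: 16+6-5=17; pred: 16+2-4=14
No extinction within 15 steps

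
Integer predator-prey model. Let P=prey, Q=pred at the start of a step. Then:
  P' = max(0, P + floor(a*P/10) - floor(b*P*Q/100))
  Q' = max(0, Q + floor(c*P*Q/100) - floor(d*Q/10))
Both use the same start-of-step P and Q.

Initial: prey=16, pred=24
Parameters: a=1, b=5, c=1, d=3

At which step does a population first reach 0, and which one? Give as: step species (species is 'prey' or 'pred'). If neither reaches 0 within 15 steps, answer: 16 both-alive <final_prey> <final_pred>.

Answer: 1 prey

Derivation:
Step 1: prey: 16+1-19=0; pred: 24+3-7=20
First extinction: prey at step 1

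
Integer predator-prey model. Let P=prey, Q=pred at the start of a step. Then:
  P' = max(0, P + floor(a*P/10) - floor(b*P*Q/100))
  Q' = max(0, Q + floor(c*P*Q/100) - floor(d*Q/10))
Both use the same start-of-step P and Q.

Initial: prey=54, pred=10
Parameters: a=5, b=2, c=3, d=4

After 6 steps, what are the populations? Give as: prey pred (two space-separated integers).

Step 1: prey: 54+27-10=71; pred: 10+16-4=22
Step 2: prey: 71+35-31=75; pred: 22+46-8=60
Step 3: prey: 75+37-90=22; pred: 60+135-24=171
Step 4: prey: 22+11-75=0; pred: 171+112-68=215
Step 5: prey: 0+0-0=0; pred: 215+0-86=129
Step 6: prey: 0+0-0=0; pred: 129+0-51=78

Answer: 0 78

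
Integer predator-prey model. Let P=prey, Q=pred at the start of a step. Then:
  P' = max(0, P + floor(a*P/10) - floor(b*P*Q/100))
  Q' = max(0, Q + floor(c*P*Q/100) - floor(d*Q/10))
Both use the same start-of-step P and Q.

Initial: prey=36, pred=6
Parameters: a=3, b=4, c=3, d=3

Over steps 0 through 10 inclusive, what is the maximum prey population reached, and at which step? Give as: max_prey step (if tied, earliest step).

Answer: 38 1

Derivation:
Step 1: prey: 36+10-8=38; pred: 6+6-1=11
Step 2: prey: 38+11-16=33; pred: 11+12-3=20
Step 3: prey: 33+9-26=16; pred: 20+19-6=33
Step 4: prey: 16+4-21=0; pred: 33+15-9=39
Step 5: prey: 0+0-0=0; pred: 39+0-11=28
Step 6: prey: 0+0-0=0; pred: 28+0-8=20
Step 7: prey: 0+0-0=0; pred: 20+0-6=14
Step 8: prey: 0+0-0=0; pred: 14+0-4=10
Step 9: prey: 0+0-0=0; pred: 10+0-3=7
Step 10: prey: 0+0-0=0; pred: 7+0-2=5
Max prey = 38 at step 1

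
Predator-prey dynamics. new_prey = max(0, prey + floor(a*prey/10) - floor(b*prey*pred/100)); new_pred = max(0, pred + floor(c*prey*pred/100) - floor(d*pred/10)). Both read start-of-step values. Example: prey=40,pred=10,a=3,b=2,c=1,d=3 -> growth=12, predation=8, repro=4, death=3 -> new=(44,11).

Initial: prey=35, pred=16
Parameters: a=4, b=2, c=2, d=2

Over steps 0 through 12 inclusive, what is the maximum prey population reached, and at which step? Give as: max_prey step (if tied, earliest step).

Step 1: prey: 35+14-11=38; pred: 16+11-3=24
Step 2: prey: 38+15-18=35; pred: 24+18-4=38
Step 3: prey: 35+14-26=23; pred: 38+26-7=57
Step 4: prey: 23+9-26=6; pred: 57+26-11=72
Step 5: prey: 6+2-8=0; pred: 72+8-14=66
Step 6: prey: 0+0-0=0; pred: 66+0-13=53
Step 7: prey: 0+0-0=0; pred: 53+0-10=43
Step 8: prey: 0+0-0=0; pred: 43+0-8=35
Step 9: prey: 0+0-0=0; pred: 35+0-7=28
Step 10: prey: 0+0-0=0; pred: 28+0-5=23
Step 11: prey: 0+0-0=0; pred: 23+0-4=19
Step 12: prey: 0+0-0=0; pred: 19+0-3=16
Max prey = 38 at step 1

Answer: 38 1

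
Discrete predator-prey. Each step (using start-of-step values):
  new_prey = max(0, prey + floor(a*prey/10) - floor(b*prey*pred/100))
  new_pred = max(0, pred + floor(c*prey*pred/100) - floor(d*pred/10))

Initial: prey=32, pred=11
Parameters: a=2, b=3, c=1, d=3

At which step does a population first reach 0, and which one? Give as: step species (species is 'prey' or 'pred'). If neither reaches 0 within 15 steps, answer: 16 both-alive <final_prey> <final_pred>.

Step 1: prey: 32+6-10=28; pred: 11+3-3=11
Step 2: prey: 28+5-9=24; pred: 11+3-3=11
Step 3: prey: 24+4-7=21; pred: 11+2-3=10
Step 4: prey: 21+4-6=19; pred: 10+2-3=9
Step 5: prey: 19+3-5=17; pred: 9+1-2=8
Step 6: prey: 17+3-4=16; pred: 8+1-2=7
Step 7: prey: 16+3-3=16; pred: 7+1-2=6
Step 8: prey: 16+3-2=17; pred: 6+0-1=5
Step 9: prey: 17+3-2=18; pred: 5+0-1=4
Step 10: prey: 18+3-2=19; pred: 4+0-1=3
Step 11: prey: 19+3-1=21; pred: 3+0-0=3
Step 12: prey: 21+4-1=24; pred: 3+0-0=3
Step 13: prey: 24+4-2=26; pred: 3+0-0=3
Step 14: prey: 26+5-2=29; pred: 3+0-0=3
Step 15: prey: 29+5-2=32; pred: 3+0-0=3
No extinction within 15 steps

Answer: 16 both-alive 32 3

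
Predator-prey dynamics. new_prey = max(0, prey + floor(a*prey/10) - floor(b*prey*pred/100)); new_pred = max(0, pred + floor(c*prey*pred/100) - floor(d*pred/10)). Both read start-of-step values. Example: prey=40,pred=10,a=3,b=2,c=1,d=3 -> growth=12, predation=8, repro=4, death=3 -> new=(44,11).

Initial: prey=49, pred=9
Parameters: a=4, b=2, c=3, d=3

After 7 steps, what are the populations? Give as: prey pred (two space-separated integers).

Answer: 0 62

Derivation:
Step 1: prey: 49+19-8=60; pred: 9+13-2=20
Step 2: prey: 60+24-24=60; pred: 20+36-6=50
Step 3: prey: 60+24-60=24; pred: 50+90-15=125
Step 4: prey: 24+9-60=0; pred: 125+90-37=178
Step 5: prey: 0+0-0=0; pred: 178+0-53=125
Step 6: prey: 0+0-0=0; pred: 125+0-37=88
Step 7: prey: 0+0-0=0; pred: 88+0-26=62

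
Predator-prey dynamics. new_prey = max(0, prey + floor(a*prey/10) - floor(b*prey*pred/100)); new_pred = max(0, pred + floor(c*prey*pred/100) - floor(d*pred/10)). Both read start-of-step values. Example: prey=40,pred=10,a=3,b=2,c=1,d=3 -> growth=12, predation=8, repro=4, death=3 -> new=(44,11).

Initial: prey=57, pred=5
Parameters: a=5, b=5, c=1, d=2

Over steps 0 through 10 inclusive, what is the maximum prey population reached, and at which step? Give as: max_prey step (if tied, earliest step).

Step 1: prey: 57+28-14=71; pred: 5+2-1=6
Step 2: prey: 71+35-21=85; pred: 6+4-1=9
Step 3: prey: 85+42-38=89; pred: 9+7-1=15
Step 4: prey: 89+44-66=67; pred: 15+13-3=25
Step 5: prey: 67+33-83=17; pred: 25+16-5=36
Step 6: prey: 17+8-30=0; pred: 36+6-7=35
Step 7: prey: 0+0-0=0; pred: 35+0-7=28
Step 8: prey: 0+0-0=0; pred: 28+0-5=23
Step 9: prey: 0+0-0=0; pred: 23+0-4=19
Step 10: prey: 0+0-0=0; pred: 19+0-3=16
Max prey = 89 at step 3

Answer: 89 3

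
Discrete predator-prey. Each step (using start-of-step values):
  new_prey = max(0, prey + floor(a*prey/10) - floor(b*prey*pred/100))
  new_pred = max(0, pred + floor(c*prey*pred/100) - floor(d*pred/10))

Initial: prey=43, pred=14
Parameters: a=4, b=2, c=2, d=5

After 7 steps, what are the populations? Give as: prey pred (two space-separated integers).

Answer: 2 19

Derivation:
Step 1: prey: 43+17-12=48; pred: 14+12-7=19
Step 2: prey: 48+19-18=49; pred: 19+18-9=28
Step 3: prey: 49+19-27=41; pred: 28+27-14=41
Step 4: prey: 41+16-33=24; pred: 41+33-20=54
Step 5: prey: 24+9-25=8; pred: 54+25-27=52
Step 6: prey: 8+3-8=3; pred: 52+8-26=34
Step 7: prey: 3+1-2=2; pred: 34+2-17=19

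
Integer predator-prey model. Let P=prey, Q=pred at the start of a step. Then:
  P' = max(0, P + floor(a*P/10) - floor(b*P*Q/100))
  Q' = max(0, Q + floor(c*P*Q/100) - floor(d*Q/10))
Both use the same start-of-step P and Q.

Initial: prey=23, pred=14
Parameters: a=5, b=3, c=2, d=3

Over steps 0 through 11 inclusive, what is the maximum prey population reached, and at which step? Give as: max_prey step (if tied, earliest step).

Answer: 25 1

Derivation:
Step 1: prey: 23+11-9=25; pred: 14+6-4=16
Step 2: prey: 25+12-12=25; pred: 16+8-4=20
Step 3: prey: 25+12-15=22; pred: 20+10-6=24
Step 4: prey: 22+11-15=18; pred: 24+10-7=27
Step 5: prey: 18+9-14=13; pred: 27+9-8=28
Step 6: prey: 13+6-10=9; pred: 28+7-8=27
Step 7: prey: 9+4-7=6; pred: 27+4-8=23
Step 8: prey: 6+3-4=5; pred: 23+2-6=19
Step 9: prey: 5+2-2=5; pred: 19+1-5=15
Step 10: prey: 5+2-2=5; pred: 15+1-4=12
Step 11: prey: 5+2-1=6; pred: 12+1-3=10
Max prey = 25 at step 1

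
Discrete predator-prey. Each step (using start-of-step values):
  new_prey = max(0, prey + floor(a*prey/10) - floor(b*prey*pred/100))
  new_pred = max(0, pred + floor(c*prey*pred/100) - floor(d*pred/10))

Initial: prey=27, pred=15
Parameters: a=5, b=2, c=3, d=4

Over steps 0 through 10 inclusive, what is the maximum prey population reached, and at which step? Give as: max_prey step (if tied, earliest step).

Step 1: prey: 27+13-8=32; pred: 15+12-6=21
Step 2: prey: 32+16-13=35; pred: 21+20-8=33
Step 3: prey: 35+17-23=29; pred: 33+34-13=54
Step 4: prey: 29+14-31=12; pred: 54+46-21=79
Step 5: prey: 12+6-18=0; pred: 79+28-31=76
Step 6: prey: 0+0-0=0; pred: 76+0-30=46
Step 7: prey: 0+0-0=0; pred: 46+0-18=28
Step 8: prey: 0+0-0=0; pred: 28+0-11=17
Step 9: prey: 0+0-0=0; pred: 17+0-6=11
Step 10: prey: 0+0-0=0; pred: 11+0-4=7
Max prey = 35 at step 2

Answer: 35 2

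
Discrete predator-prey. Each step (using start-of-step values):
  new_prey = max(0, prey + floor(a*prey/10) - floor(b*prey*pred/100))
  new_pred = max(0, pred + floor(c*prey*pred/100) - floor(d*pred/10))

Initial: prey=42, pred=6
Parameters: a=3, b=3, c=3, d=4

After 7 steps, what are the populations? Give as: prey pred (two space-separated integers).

Answer: 0 15

Derivation:
Step 1: prey: 42+12-7=47; pred: 6+7-2=11
Step 2: prey: 47+14-15=46; pred: 11+15-4=22
Step 3: prey: 46+13-30=29; pred: 22+30-8=44
Step 4: prey: 29+8-38=0; pred: 44+38-17=65
Step 5: prey: 0+0-0=0; pred: 65+0-26=39
Step 6: prey: 0+0-0=0; pred: 39+0-15=24
Step 7: prey: 0+0-0=0; pred: 24+0-9=15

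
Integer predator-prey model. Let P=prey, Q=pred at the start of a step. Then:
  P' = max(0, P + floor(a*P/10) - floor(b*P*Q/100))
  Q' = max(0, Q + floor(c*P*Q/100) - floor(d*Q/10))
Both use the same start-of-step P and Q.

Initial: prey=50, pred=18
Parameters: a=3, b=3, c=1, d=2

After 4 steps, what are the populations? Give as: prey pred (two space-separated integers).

Answer: 3 26

Derivation:
Step 1: prey: 50+15-27=38; pred: 18+9-3=24
Step 2: prey: 38+11-27=22; pred: 24+9-4=29
Step 3: prey: 22+6-19=9; pred: 29+6-5=30
Step 4: prey: 9+2-8=3; pred: 30+2-6=26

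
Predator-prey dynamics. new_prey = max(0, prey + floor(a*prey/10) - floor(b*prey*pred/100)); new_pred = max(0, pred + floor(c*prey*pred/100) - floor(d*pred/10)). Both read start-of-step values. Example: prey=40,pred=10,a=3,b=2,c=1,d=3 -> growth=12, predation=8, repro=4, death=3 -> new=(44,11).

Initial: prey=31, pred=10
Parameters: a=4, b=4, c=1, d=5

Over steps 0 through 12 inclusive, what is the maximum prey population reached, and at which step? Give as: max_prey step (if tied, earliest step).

Step 1: prey: 31+12-12=31; pred: 10+3-5=8
Step 2: prey: 31+12-9=34; pred: 8+2-4=6
Step 3: prey: 34+13-8=39; pred: 6+2-3=5
Step 4: prey: 39+15-7=47; pred: 5+1-2=4
Step 5: prey: 47+18-7=58; pred: 4+1-2=3
Step 6: prey: 58+23-6=75; pred: 3+1-1=3
Step 7: prey: 75+30-9=96; pred: 3+2-1=4
Step 8: prey: 96+38-15=119; pred: 4+3-2=5
Step 9: prey: 119+47-23=143; pred: 5+5-2=8
Step 10: prey: 143+57-45=155; pred: 8+11-4=15
Step 11: prey: 155+62-93=124; pred: 15+23-7=31
Step 12: prey: 124+49-153=20; pred: 31+38-15=54
Max prey = 155 at step 10

Answer: 155 10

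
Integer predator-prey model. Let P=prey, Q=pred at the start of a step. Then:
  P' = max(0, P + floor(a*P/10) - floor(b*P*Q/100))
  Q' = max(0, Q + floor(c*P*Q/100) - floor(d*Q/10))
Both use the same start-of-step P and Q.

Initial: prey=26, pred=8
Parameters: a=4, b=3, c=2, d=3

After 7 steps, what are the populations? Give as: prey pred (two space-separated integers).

Step 1: prey: 26+10-6=30; pred: 8+4-2=10
Step 2: prey: 30+12-9=33; pred: 10+6-3=13
Step 3: prey: 33+13-12=34; pred: 13+8-3=18
Step 4: prey: 34+13-18=29; pred: 18+12-5=25
Step 5: prey: 29+11-21=19; pred: 25+14-7=32
Step 6: prey: 19+7-18=8; pred: 32+12-9=35
Step 7: prey: 8+3-8=3; pred: 35+5-10=30

Answer: 3 30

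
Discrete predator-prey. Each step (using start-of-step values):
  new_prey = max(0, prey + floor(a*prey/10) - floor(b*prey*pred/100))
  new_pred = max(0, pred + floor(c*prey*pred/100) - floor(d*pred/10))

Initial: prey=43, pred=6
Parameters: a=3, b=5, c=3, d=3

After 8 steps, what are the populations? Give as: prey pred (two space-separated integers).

Answer: 0 8

Derivation:
Step 1: prey: 43+12-12=43; pred: 6+7-1=12
Step 2: prey: 43+12-25=30; pred: 12+15-3=24
Step 3: prey: 30+9-36=3; pred: 24+21-7=38
Step 4: prey: 3+0-5=0; pred: 38+3-11=30
Step 5: prey: 0+0-0=0; pred: 30+0-9=21
Step 6: prey: 0+0-0=0; pred: 21+0-6=15
Step 7: prey: 0+0-0=0; pred: 15+0-4=11
Step 8: prey: 0+0-0=0; pred: 11+0-3=8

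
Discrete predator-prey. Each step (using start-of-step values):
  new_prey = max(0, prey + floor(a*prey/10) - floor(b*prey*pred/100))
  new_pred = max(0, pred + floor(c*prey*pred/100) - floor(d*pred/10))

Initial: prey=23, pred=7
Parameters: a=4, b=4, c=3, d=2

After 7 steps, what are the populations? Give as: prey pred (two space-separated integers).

Answer: 0 24

Derivation:
Step 1: prey: 23+9-6=26; pred: 7+4-1=10
Step 2: prey: 26+10-10=26; pred: 10+7-2=15
Step 3: prey: 26+10-15=21; pred: 15+11-3=23
Step 4: prey: 21+8-19=10; pred: 23+14-4=33
Step 5: prey: 10+4-13=1; pred: 33+9-6=36
Step 6: prey: 1+0-1=0; pred: 36+1-7=30
Step 7: prey: 0+0-0=0; pred: 30+0-6=24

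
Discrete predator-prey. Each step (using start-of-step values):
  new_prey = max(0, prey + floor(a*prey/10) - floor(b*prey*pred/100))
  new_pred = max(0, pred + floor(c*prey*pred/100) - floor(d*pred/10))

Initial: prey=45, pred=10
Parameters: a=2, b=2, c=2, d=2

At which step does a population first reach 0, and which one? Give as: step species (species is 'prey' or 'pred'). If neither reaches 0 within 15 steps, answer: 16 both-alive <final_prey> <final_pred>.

Step 1: prey: 45+9-9=45; pred: 10+9-2=17
Step 2: prey: 45+9-15=39; pred: 17+15-3=29
Step 3: prey: 39+7-22=24; pred: 29+22-5=46
Step 4: prey: 24+4-22=6; pred: 46+22-9=59
Step 5: prey: 6+1-7=0; pred: 59+7-11=55
First extinction: prey at step 5

Answer: 5 prey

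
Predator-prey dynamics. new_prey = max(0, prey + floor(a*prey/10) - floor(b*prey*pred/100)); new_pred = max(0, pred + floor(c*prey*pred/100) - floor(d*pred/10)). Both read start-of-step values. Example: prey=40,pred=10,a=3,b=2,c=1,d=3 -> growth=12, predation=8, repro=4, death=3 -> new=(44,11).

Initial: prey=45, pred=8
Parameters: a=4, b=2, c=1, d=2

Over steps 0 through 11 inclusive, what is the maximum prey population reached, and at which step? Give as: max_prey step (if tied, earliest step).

Answer: 78 4

Derivation:
Step 1: prey: 45+18-7=56; pred: 8+3-1=10
Step 2: prey: 56+22-11=67; pred: 10+5-2=13
Step 3: prey: 67+26-17=76; pred: 13+8-2=19
Step 4: prey: 76+30-28=78; pred: 19+14-3=30
Step 5: prey: 78+31-46=63; pred: 30+23-6=47
Step 6: prey: 63+25-59=29; pred: 47+29-9=67
Step 7: prey: 29+11-38=2; pred: 67+19-13=73
Step 8: prey: 2+0-2=0; pred: 73+1-14=60
Step 9: prey: 0+0-0=0; pred: 60+0-12=48
Step 10: prey: 0+0-0=0; pred: 48+0-9=39
Step 11: prey: 0+0-0=0; pred: 39+0-7=32
Max prey = 78 at step 4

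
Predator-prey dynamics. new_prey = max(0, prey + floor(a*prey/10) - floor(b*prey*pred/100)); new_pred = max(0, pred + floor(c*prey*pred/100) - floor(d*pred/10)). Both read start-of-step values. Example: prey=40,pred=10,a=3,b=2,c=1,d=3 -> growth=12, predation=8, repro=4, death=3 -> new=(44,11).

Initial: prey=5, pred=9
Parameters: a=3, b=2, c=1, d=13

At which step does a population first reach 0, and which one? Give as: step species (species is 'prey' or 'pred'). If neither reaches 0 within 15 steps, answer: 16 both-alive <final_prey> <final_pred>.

Step 1: prey: 5+1-0=6; pred: 9+0-11=0
First extinction: pred at step 1

Answer: 1 pred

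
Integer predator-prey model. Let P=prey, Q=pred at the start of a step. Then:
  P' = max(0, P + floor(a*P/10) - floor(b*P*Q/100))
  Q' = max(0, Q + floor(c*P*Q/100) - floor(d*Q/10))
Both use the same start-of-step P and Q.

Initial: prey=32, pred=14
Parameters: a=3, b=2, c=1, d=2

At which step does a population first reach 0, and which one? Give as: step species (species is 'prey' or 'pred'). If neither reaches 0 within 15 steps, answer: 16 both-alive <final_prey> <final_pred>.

Answer: 16 both-alive 8 12

Derivation:
Step 1: prey: 32+9-8=33; pred: 14+4-2=16
Step 2: prey: 33+9-10=32; pred: 16+5-3=18
Step 3: prey: 32+9-11=30; pred: 18+5-3=20
Step 4: prey: 30+9-12=27; pred: 20+6-4=22
Step 5: prey: 27+8-11=24; pred: 22+5-4=23
Step 6: prey: 24+7-11=20; pred: 23+5-4=24
Step 7: prey: 20+6-9=17; pred: 24+4-4=24
Step 8: prey: 17+5-8=14; pred: 24+4-4=24
Step 9: prey: 14+4-6=12; pred: 24+3-4=23
Step 10: prey: 12+3-5=10; pred: 23+2-4=21
Step 11: prey: 10+3-4=9; pred: 21+2-4=19
Step 12: prey: 9+2-3=8; pred: 19+1-3=17
Step 13: prey: 8+2-2=8; pred: 17+1-3=15
Step 14: prey: 8+2-2=8; pred: 15+1-3=13
Step 15: prey: 8+2-2=8; pred: 13+1-2=12
No extinction within 15 steps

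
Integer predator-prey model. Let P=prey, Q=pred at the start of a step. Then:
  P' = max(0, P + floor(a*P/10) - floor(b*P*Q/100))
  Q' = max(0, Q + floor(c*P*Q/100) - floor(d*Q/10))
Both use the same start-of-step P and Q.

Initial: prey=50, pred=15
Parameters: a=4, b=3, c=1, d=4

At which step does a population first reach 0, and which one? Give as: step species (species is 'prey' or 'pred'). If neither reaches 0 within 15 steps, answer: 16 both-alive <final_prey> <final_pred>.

Step 1: prey: 50+20-22=48; pred: 15+7-6=16
Step 2: prey: 48+19-23=44; pred: 16+7-6=17
Step 3: prey: 44+17-22=39; pred: 17+7-6=18
Step 4: prey: 39+15-21=33; pred: 18+7-7=18
Step 5: prey: 33+13-17=29; pred: 18+5-7=16
Step 6: prey: 29+11-13=27; pred: 16+4-6=14
Step 7: prey: 27+10-11=26; pred: 14+3-5=12
Step 8: prey: 26+10-9=27; pred: 12+3-4=11
Step 9: prey: 27+10-8=29; pred: 11+2-4=9
Step 10: prey: 29+11-7=33; pred: 9+2-3=8
Step 11: prey: 33+13-7=39; pred: 8+2-3=7
Step 12: prey: 39+15-8=46; pred: 7+2-2=7
Step 13: prey: 46+18-9=55; pred: 7+3-2=8
Step 14: prey: 55+22-13=64; pred: 8+4-3=9
Step 15: prey: 64+25-17=72; pred: 9+5-3=11
No extinction within 15 steps

Answer: 16 both-alive 72 11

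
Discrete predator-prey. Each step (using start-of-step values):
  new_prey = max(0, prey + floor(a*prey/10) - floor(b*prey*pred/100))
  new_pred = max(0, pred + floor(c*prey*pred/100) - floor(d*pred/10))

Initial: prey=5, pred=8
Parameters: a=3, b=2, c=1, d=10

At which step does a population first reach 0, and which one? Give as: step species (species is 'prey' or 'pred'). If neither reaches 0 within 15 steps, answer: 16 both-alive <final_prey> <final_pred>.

Answer: 1 pred

Derivation:
Step 1: prey: 5+1-0=6; pred: 8+0-8=0
First extinction: pred at step 1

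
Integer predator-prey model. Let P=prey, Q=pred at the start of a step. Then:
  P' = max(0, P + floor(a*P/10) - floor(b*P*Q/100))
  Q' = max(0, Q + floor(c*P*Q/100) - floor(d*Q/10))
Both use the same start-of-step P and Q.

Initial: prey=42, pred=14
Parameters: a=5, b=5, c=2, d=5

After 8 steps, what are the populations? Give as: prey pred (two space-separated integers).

Answer: 9 1

Derivation:
Step 1: prey: 42+21-29=34; pred: 14+11-7=18
Step 2: prey: 34+17-30=21; pred: 18+12-9=21
Step 3: prey: 21+10-22=9; pred: 21+8-10=19
Step 4: prey: 9+4-8=5; pred: 19+3-9=13
Step 5: prey: 5+2-3=4; pred: 13+1-6=8
Step 6: prey: 4+2-1=5; pred: 8+0-4=4
Step 7: prey: 5+2-1=6; pred: 4+0-2=2
Step 8: prey: 6+3-0=9; pred: 2+0-1=1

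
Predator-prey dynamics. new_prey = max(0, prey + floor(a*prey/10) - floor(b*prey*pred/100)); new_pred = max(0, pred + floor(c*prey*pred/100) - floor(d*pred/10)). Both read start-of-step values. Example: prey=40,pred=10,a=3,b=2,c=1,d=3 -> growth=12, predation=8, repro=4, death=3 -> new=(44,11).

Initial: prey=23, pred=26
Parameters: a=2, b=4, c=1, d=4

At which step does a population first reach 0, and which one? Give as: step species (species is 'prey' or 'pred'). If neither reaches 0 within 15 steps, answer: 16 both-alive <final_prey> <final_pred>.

Step 1: prey: 23+4-23=4; pred: 26+5-10=21
Step 2: prey: 4+0-3=1; pred: 21+0-8=13
Step 3: prey: 1+0-0=1; pred: 13+0-5=8
Step 4: prey: 1+0-0=1; pred: 8+0-3=5
Step 5: prey: 1+0-0=1; pred: 5+0-2=3
Step 6: prey: 1+0-0=1; pred: 3+0-1=2
Step 7: prey: 1+0-0=1; pred: 2+0-0=2
Steps 8-15: state stable at prey=1, pred=2 (no change)
No extinction within 15 steps

Answer: 16 both-alive 1 2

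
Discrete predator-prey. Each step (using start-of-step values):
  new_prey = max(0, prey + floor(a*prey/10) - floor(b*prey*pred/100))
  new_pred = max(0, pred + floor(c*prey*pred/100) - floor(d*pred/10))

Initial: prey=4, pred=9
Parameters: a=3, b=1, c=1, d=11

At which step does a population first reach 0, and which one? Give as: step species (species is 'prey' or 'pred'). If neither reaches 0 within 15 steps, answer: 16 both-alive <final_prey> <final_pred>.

Answer: 1 pred

Derivation:
Step 1: prey: 4+1-0=5; pred: 9+0-9=0
First extinction: pred at step 1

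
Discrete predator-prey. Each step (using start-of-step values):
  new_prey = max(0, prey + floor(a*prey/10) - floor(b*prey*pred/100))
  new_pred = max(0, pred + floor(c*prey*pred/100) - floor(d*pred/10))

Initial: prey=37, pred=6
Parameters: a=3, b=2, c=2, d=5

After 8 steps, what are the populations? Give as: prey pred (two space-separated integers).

Answer: 1 33

Derivation:
Step 1: prey: 37+11-4=44; pred: 6+4-3=7
Step 2: prey: 44+13-6=51; pred: 7+6-3=10
Step 3: prey: 51+15-10=56; pred: 10+10-5=15
Step 4: prey: 56+16-16=56; pred: 15+16-7=24
Step 5: prey: 56+16-26=46; pred: 24+26-12=38
Step 6: prey: 46+13-34=25; pred: 38+34-19=53
Step 7: prey: 25+7-26=6; pred: 53+26-26=53
Step 8: prey: 6+1-6=1; pred: 53+6-26=33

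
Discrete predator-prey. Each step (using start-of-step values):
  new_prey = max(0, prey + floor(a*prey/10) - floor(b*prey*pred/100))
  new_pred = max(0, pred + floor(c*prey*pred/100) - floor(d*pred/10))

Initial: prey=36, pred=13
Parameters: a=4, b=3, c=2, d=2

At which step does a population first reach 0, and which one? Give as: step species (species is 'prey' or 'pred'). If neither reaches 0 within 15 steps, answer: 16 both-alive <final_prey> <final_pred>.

Answer: 5 prey

Derivation:
Step 1: prey: 36+14-14=36; pred: 13+9-2=20
Step 2: prey: 36+14-21=29; pred: 20+14-4=30
Step 3: prey: 29+11-26=14; pred: 30+17-6=41
Step 4: prey: 14+5-17=2; pred: 41+11-8=44
Step 5: prey: 2+0-2=0; pred: 44+1-8=37
First extinction: prey at step 5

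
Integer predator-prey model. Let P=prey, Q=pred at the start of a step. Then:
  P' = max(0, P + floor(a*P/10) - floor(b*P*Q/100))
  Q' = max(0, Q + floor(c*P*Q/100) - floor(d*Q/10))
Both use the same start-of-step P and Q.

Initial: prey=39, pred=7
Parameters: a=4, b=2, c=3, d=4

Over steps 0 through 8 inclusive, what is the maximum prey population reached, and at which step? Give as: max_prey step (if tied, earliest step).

Answer: 56 2

Derivation:
Step 1: prey: 39+15-5=49; pred: 7+8-2=13
Step 2: prey: 49+19-12=56; pred: 13+19-5=27
Step 3: prey: 56+22-30=48; pred: 27+45-10=62
Step 4: prey: 48+19-59=8; pred: 62+89-24=127
Step 5: prey: 8+3-20=0; pred: 127+30-50=107
Step 6: prey: 0+0-0=0; pred: 107+0-42=65
Step 7: prey: 0+0-0=0; pred: 65+0-26=39
Step 8: prey: 0+0-0=0; pred: 39+0-15=24
Max prey = 56 at step 2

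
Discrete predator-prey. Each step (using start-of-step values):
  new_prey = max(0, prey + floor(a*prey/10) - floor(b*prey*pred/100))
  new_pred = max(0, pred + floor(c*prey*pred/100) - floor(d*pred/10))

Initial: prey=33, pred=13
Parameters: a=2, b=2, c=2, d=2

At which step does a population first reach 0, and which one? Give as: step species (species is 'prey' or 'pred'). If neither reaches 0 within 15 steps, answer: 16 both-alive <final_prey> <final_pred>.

Answer: 16 both-alive 1 7

Derivation:
Step 1: prey: 33+6-8=31; pred: 13+8-2=19
Step 2: prey: 31+6-11=26; pred: 19+11-3=27
Step 3: prey: 26+5-14=17; pred: 27+14-5=36
Step 4: prey: 17+3-12=8; pred: 36+12-7=41
Step 5: prey: 8+1-6=3; pred: 41+6-8=39
Step 6: prey: 3+0-2=1; pred: 39+2-7=34
Step 7: prey: 1+0-0=1; pred: 34+0-6=28
Step 8: prey: 1+0-0=1; pred: 28+0-5=23
Step 9: prey: 1+0-0=1; pred: 23+0-4=19
Step 10: prey: 1+0-0=1; pred: 19+0-3=16
Step 11: prey: 1+0-0=1; pred: 16+0-3=13
Step 12: prey: 1+0-0=1; pred: 13+0-2=11
Step 13: prey: 1+0-0=1; pred: 11+0-2=9
Step 14: prey: 1+0-0=1; pred: 9+0-1=8
Step 15: prey: 1+0-0=1; pred: 8+0-1=7
No extinction within 15 steps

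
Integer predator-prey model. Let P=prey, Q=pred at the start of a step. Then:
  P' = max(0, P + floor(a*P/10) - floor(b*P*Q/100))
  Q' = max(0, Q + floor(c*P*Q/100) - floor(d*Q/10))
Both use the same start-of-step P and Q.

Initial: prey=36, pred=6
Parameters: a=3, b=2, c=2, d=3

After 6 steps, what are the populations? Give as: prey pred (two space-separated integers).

Answer: 3 66

Derivation:
Step 1: prey: 36+10-4=42; pred: 6+4-1=9
Step 2: prey: 42+12-7=47; pred: 9+7-2=14
Step 3: prey: 47+14-13=48; pred: 14+13-4=23
Step 4: prey: 48+14-22=40; pred: 23+22-6=39
Step 5: prey: 40+12-31=21; pred: 39+31-11=59
Step 6: prey: 21+6-24=3; pred: 59+24-17=66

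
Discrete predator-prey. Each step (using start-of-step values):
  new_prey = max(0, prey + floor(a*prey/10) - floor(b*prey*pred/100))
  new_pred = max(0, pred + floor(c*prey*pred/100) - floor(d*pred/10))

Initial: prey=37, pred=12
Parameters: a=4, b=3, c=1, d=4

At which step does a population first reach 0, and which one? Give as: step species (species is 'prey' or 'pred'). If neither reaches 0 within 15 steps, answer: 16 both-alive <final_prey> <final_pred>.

Answer: 16 both-alive 44 13

Derivation:
Step 1: prey: 37+14-13=38; pred: 12+4-4=12
Step 2: prey: 38+15-13=40; pred: 12+4-4=12
Step 3: prey: 40+16-14=42; pred: 12+4-4=12
Step 4: prey: 42+16-15=43; pred: 12+5-4=13
Step 5: prey: 43+17-16=44; pred: 13+5-5=13
Step 6: prey: 44+17-17=44; pred: 13+5-5=13
Steps 7-15: state stable at prey=44, pred=13 (no change)
No extinction within 15 steps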